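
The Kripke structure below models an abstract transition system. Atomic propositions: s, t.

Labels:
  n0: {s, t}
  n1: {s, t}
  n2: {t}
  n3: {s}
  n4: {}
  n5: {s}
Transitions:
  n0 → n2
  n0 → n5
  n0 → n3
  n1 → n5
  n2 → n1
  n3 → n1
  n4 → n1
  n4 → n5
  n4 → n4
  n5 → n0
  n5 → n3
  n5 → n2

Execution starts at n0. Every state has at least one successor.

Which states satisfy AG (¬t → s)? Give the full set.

{n0, n1, n2, n3, n5}

States satisfying ¬t → s: {n0, n1, n2, n3, n5}.
States satisfying AG (¬t → s): {n0, n1, n2, n3, n5}.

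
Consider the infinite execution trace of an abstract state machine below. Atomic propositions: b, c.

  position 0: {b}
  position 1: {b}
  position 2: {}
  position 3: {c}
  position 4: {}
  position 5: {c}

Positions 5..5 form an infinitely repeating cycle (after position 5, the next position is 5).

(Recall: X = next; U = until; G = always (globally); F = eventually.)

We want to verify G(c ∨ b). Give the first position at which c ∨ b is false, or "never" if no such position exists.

Check c ∨ b at each position in order: 0 ✓, 1 ✓.
At position 2 the labels are {}, so c ∨ b is false there. This is the first violation.

2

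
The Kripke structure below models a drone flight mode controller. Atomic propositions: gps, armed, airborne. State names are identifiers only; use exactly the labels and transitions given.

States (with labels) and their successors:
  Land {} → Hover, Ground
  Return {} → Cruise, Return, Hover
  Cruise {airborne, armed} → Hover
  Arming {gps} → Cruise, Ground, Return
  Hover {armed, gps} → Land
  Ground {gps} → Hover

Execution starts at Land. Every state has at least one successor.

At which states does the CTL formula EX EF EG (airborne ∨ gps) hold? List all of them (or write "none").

none

States satisfying EF EG (airborne ∨ gps): ∅.
States satisfying EX EF EG (airborne ∨ gps): ∅.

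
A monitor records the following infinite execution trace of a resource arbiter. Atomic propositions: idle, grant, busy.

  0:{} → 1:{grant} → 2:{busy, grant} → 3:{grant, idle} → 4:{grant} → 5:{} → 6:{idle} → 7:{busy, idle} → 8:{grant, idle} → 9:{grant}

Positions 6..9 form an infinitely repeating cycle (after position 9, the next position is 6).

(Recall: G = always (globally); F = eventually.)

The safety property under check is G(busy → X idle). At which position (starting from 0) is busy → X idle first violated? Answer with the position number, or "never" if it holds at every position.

never

busy → X idle holds at every position 0..9, and those are all the positions the trace ever visits, so the invariant G(busy → X idle) is never violated.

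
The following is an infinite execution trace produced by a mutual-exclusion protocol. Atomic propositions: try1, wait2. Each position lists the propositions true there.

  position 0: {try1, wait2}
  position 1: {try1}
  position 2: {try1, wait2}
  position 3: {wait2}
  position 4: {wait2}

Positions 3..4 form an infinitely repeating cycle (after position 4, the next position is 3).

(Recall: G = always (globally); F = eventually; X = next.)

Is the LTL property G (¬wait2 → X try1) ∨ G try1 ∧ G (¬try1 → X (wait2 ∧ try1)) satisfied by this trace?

¬wait2 → X try1 holds at every position 0..4, and those are all positions ever visited, so G (¬wait2 → X try1) holds.
Positions where ¬wait2 holds: 1.
Check X try1 at each: 1→ok.
At position 0: G (¬wait2 → X try1) is true; G try1 ∧ G (¬try1 → X (wait2 ∧ try1)) is false; so G (¬wait2 → X try1) ∨ G try1 ∧ G (¬try1 → X (wait2 ∧ try1)) is true.

Satisfied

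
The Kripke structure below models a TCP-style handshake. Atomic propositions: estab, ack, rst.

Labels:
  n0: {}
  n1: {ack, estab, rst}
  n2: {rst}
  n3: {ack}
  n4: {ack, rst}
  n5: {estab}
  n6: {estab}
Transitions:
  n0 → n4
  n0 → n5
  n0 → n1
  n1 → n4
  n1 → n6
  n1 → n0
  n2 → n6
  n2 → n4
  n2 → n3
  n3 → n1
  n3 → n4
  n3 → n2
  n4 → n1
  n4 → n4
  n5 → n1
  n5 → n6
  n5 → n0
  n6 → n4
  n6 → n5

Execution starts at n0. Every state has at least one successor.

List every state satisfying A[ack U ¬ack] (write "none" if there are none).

States satisfying ack: {n1, n3, n4}.
States satisfying ¬ack: {n0, n2, n5, n6}.
States satisfying A[ack U ¬ack]: {n0, n2, n5, n6}.

{n0, n2, n5, n6}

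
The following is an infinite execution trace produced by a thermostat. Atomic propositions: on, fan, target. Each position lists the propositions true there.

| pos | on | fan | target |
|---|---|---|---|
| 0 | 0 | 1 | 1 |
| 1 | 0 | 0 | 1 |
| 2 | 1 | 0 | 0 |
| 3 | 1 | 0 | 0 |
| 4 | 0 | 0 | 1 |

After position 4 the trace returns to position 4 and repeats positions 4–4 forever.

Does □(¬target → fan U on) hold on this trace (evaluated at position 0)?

¬target → fan U on holds at every position 0..4, and those are all positions ever visited, so □(¬target → fan U on) holds.
Positions where ¬target holds: 2, 3.
Check fan U on at each: 2→ok, 3→ok.

Satisfied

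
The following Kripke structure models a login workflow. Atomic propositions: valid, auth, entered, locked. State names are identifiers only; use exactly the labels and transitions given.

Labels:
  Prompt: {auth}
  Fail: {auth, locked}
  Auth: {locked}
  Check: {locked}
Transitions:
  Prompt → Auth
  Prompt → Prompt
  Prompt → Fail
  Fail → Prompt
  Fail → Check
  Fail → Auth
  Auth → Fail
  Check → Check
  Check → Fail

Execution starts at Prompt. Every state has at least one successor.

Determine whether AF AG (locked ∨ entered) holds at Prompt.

States satisfying AG (locked ∨ entered): ∅.
States satisfying AF AG (locked ∨ entered): ∅.
There is a path from Prompt along which AG (locked ∨ entered) never holds.
Prompt ∉ Sat(AF AG (locked ∨ entered)).

Violated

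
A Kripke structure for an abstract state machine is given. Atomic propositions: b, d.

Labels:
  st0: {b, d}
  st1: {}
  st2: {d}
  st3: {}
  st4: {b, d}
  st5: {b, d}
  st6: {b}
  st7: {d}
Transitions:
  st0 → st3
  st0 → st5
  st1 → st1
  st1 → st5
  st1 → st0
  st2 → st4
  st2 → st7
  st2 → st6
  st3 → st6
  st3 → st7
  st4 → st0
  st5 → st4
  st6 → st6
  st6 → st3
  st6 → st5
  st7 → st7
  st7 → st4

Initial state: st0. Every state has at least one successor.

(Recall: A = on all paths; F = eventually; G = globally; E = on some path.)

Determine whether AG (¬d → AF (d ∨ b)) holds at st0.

Holds

States satisfying ¬d → AF (d ∨ b): {st0, st2, st3, st4, st5, st6, st7}.
States satisfying AG (¬d → AF (d ∨ b)): {st0, st2, st3, st4, st5, st6, st7}.
Every state reachable from st0 satisfies ¬d → AF (d ∨ b).
st0 ∈ Sat(AG (¬d → AF (d ∨ b))).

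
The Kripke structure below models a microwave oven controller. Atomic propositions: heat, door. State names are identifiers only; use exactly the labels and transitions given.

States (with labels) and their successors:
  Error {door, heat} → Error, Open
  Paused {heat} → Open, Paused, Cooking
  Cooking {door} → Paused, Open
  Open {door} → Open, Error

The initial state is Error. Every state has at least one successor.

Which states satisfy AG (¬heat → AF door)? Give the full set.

States satisfying ¬heat → AF door: {Error, Paused, Cooking, Open}.
States satisfying AG (¬heat → AF door): {Error, Paused, Cooking, Open}.

{Error, Paused, Cooking, Open}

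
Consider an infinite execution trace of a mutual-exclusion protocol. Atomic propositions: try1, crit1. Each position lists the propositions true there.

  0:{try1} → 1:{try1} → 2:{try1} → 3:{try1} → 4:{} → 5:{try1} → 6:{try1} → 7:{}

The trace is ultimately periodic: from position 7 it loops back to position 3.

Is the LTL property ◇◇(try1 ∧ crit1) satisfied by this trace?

◇(try1 ∧ crit1) is false at every position 0..7, so it never becomes true and ◇◇(try1 ∧ crit1) fails.

Does not hold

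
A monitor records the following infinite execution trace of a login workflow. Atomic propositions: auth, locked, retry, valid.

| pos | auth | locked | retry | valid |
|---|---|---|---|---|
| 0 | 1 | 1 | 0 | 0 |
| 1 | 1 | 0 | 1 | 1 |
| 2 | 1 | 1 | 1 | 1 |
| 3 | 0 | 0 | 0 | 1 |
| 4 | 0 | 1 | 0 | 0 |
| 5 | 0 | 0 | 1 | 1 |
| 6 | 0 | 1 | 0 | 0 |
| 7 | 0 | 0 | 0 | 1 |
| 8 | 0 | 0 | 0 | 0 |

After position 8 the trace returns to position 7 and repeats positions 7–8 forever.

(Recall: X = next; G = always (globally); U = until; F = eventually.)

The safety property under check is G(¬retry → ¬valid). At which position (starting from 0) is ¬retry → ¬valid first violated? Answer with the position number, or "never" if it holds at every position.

3

Check ¬retry → ¬valid at each position in order: 0 ✓, 1 ✓, 2 ✓.
At position 3 the labels are {valid}, so ¬retry → ¬valid is false there. This is the first violation.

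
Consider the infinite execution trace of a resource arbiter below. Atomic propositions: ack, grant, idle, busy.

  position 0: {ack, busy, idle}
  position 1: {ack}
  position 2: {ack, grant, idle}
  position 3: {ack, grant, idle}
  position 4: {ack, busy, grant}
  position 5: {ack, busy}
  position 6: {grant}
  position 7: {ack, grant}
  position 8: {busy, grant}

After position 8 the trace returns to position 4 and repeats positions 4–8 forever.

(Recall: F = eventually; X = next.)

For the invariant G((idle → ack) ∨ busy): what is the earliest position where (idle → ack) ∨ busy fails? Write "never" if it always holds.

(idle → ack) ∨ busy holds at every position 0..8, and those are all the positions the trace ever visits, so the invariant G((idle → ack) ∨ busy) is never violated.

never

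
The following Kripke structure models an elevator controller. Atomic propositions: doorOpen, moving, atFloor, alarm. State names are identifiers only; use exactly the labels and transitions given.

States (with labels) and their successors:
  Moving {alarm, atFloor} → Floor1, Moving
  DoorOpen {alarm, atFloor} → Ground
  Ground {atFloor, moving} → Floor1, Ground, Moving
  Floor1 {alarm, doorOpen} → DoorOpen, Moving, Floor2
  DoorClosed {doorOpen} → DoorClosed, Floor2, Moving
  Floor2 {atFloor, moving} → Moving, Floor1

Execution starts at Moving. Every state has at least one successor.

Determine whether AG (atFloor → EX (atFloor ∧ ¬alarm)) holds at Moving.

States satisfying atFloor → EX (atFloor ∧ ¬alarm): {DoorOpen, Ground, Floor1, DoorClosed}.
States satisfying AG (atFloor → EX (atFloor ∧ ¬alarm)): ∅.
Floor2 is reachable from Moving and violates atFloor → EX (atFloor ∧ ¬alarm), so AG fails at Moving.
Moving ∉ Sat(AG (atFloor → EX (atFloor ∧ ¬alarm))).

Violated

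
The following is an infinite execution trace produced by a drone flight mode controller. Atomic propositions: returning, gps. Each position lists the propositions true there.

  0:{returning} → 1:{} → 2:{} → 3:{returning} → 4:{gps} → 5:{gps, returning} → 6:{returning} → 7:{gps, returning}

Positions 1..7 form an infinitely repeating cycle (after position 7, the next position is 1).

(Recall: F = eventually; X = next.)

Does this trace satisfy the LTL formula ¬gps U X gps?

Satisfied

Walking from position 0: X gps first holds at position 3, and ¬gps holds at every earlier position along the way, so ¬gps U X gps holds.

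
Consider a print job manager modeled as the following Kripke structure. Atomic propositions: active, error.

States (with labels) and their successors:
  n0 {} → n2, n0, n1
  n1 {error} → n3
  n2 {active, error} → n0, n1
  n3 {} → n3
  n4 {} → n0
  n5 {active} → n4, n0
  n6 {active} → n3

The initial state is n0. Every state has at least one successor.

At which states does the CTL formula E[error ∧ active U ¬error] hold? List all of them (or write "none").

{n0, n2, n3, n4, n5, n6}

States satisfying error ∧ active: {n2}.
States satisfying ¬error: {n0, n3, n4, n5, n6}.
States satisfying E[error ∧ active U ¬error]: {n0, n2, n3, n4, n5, n6}.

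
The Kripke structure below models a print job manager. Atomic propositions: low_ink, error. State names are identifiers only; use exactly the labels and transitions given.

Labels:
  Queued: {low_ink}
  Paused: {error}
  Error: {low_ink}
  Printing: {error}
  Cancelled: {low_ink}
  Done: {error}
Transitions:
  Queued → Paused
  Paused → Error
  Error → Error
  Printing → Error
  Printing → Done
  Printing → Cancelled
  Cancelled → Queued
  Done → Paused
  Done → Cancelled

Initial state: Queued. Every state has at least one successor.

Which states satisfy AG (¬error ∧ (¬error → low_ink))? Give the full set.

States satisfying ¬error ∧ (¬error → low_ink): {Queued, Error, Cancelled}.
States satisfying AG (¬error ∧ (¬error → low_ink)): {Error}.

{Error}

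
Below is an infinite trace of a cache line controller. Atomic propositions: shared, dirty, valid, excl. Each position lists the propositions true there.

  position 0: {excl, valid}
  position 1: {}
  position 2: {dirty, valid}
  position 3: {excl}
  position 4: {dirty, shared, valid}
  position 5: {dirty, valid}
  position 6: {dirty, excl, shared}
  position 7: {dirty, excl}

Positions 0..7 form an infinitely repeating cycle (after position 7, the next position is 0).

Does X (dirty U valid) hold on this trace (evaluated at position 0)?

No

The position after 0 is 1; dirty U valid is false there.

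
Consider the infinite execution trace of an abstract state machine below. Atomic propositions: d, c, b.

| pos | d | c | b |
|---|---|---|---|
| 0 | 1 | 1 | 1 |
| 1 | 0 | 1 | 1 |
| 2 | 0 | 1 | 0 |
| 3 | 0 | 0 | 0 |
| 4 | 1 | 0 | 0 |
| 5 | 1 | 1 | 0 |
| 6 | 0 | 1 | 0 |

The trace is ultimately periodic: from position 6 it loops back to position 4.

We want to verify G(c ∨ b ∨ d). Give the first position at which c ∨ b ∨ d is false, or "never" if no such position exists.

3

Check c ∨ b ∨ d at each position in order: 0 ✓, 1 ✓, 2 ✓.
At position 3 the labels are {}, so c ∨ b ∨ d is false there. This is the first violation.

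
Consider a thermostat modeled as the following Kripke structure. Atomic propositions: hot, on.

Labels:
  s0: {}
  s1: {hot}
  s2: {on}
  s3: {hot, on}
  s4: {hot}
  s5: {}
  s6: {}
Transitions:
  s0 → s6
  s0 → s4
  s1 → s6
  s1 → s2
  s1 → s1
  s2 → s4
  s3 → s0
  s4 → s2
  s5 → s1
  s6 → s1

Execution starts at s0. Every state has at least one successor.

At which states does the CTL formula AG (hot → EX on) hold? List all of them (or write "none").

States satisfying hot → EX on: {s0, s1, s2, s4, s5, s6}.
States satisfying AG (hot → EX on): {s0, s1, s2, s4, s5, s6}.

{s0, s1, s2, s4, s5, s6}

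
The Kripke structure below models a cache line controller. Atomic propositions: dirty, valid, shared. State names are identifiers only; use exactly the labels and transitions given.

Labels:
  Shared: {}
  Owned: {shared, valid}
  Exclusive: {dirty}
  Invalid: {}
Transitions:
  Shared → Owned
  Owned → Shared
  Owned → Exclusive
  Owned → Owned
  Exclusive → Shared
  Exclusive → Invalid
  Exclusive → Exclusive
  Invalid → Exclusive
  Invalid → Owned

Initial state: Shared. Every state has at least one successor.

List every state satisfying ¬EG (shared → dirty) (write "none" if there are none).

{Shared, Owned}

States satisfying shared → dirty: {Shared, Exclusive, Invalid}.
States satisfying EG (shared → dirty): {Exclusive, Invalid}.
States satisfying ¬EG (shared → dirty): {Shared, Owned}.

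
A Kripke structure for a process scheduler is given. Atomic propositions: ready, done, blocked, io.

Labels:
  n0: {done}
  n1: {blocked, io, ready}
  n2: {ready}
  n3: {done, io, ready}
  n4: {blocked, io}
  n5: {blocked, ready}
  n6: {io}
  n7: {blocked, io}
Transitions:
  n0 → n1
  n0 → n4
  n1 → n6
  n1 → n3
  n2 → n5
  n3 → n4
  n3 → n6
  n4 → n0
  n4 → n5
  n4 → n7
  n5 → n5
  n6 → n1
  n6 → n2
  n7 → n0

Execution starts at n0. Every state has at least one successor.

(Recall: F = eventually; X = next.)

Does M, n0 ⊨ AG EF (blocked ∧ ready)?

Satisfied

States satisfying EF (blocked ∧ ready): {n0, n1, n2, n3, n4, n5, n6, n7}.
States satisfying AG EF (blocked ∧ ready): {n0, n1, n2, n3, n4, n5, n6, n7}.
Every state reachable from n0 satisfies EF (blocked ∧ ready).
n0 ∈ Sat(AG EF (blocked ∧ ready)).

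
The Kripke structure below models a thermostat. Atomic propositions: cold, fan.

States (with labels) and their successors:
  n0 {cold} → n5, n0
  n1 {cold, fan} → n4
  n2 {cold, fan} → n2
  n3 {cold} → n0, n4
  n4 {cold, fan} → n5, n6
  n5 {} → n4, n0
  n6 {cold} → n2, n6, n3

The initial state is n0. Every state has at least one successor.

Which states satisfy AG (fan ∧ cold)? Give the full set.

States satisfying fan ∧ cold: {n1, n2, n4}.
States satisfying AG (fan ∧ cold): {n2}.

{n2}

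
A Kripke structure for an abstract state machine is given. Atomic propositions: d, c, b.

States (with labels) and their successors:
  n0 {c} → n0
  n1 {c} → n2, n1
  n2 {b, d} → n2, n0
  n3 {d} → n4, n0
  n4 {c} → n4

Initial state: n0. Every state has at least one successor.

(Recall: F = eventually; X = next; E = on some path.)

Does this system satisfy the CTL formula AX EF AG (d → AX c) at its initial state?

Satisfied

States satisfying EF AG (d → AX c): {n0, n1, n2, n3, n4}.
States satisfying AX EF AG (d → AX c): {n0, n1, n2, n3, n4}.
n0 ∈ Sat(AX EF AG (d → AX c)).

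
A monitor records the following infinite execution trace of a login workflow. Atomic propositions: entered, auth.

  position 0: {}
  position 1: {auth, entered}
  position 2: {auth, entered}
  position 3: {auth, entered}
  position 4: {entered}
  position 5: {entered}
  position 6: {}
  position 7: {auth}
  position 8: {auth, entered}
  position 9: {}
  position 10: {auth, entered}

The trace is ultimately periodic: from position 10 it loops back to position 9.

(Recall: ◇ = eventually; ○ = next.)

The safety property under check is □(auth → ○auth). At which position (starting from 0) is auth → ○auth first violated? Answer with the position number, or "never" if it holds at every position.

Check auth → ○auth at each position in order: 0 ✓, 1 ✓, 2 ✓.
At position 3 the labels are {auth, entered} and the next position 4 has {entered}, so auth → ○auth is false there. This is the first violation.

3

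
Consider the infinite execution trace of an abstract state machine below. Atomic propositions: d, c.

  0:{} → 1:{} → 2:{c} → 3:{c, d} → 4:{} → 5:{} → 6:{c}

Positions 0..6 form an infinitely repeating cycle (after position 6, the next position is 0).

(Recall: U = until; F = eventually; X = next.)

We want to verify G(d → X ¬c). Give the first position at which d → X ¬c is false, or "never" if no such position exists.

d → X ¬c holds at every position 0..6, and those are all the positions the trace ever visits, so the invariant G(d → X ¬c) is never violated.

never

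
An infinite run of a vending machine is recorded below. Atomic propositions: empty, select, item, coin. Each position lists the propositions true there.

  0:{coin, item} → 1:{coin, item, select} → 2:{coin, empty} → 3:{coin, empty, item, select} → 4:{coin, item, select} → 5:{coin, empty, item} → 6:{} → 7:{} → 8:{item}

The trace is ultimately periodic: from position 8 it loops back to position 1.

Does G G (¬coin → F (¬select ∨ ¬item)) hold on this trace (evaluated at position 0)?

G (¬coin → F (¬select ∨ ¬item)) holds at every position 0..8, and those are all positions ever visited, so G G (¬coin → F (¬select ∨ ¬item)) holds.

Satisfied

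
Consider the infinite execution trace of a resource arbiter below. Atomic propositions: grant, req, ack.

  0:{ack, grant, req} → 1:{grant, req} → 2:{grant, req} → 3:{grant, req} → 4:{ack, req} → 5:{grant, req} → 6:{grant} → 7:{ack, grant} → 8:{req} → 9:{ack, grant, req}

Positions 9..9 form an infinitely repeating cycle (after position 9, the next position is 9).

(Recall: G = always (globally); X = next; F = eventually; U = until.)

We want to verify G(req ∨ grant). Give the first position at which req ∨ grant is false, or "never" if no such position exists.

never

req ∨ grant holds at every position 0..9, and those are all the positions the trace ever visits, so the invariant G(req ∨ grant) is never violated.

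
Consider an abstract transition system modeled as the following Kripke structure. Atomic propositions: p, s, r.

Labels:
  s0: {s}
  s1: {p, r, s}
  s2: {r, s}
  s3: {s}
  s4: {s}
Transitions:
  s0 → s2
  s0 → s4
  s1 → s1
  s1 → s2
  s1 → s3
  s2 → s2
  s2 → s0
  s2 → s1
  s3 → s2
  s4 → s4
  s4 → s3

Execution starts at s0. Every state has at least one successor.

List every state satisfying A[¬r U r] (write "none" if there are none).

States satisfying ¬r: {s0, s3, s4}.
States satisfying r: {s1, s2}.
States satisfying A[¬r U r]: {s1, s2, s3}.

{s1, s2, s3}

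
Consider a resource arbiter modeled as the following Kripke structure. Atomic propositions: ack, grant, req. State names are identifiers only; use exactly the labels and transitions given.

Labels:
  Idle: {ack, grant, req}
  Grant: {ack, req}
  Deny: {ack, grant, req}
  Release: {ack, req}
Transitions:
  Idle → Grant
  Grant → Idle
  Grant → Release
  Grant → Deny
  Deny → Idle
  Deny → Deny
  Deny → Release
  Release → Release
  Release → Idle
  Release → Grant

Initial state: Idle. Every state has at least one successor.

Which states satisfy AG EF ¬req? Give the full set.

States satisfying EF ¬req: ∅.
States satisfying AG EF ¬req: ∅.

none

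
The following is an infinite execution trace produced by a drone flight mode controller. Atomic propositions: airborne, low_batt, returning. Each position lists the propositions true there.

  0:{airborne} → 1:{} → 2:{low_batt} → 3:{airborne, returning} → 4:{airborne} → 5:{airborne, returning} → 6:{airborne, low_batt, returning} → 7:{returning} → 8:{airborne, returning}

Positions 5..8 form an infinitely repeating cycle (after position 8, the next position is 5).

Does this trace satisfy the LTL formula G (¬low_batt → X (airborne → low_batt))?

Violated

¬low_batt → X (airborne → low_batt) must hold at every position from 0 onward. It fails at position 3, so G (¬low_batt → X (airborne → low_batt)) is false.
Positions where ¬low_batt holds: 0, 1, 3, 4, 5, 7, 8.
Check X (airborne → low_batt) at each: 0→ok, 1→ok, 3→fails, 4→fails, 5→ok, 7→fails, 8→fails.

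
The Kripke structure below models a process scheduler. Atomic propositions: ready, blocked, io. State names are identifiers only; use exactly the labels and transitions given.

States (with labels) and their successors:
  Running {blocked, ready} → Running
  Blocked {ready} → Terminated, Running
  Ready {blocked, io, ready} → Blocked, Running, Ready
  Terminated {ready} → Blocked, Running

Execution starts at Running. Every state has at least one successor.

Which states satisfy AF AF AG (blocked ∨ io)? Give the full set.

{Running}

States satisfying AF AG (blocked ∨ io): {Running}.
States satisfying AF AF AG (blocked ∨ io): {Running}.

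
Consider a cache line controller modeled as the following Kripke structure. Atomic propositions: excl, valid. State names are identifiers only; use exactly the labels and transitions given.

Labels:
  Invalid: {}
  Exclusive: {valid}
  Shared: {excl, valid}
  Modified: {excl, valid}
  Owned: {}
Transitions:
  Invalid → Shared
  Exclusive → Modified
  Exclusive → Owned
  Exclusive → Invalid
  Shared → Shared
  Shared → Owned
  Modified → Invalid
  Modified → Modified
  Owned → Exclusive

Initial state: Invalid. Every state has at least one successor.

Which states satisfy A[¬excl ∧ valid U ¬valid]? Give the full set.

{Invalid, Owned}

States satisfying ¬excl ∧ valid: {Exclusive}.
States satisfying ¬valid: {Invalid, Owned}.
States satisfying A[¬excl ∧ valid U ¬valid]: {Invalid, Owned}.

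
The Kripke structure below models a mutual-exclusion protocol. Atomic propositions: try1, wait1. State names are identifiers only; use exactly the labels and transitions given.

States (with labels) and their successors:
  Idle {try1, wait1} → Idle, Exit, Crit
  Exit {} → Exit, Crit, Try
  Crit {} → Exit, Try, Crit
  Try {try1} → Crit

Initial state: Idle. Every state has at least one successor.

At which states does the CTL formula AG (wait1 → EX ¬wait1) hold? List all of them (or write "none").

{Idle, Exit, Crit, Try}

States satisfying wait1 → EX ¬wait1: {Idle, Exit, Crit, Try}.
States satisfying AG (wait1 → EX ¬wait1): {Idle, Exit, Crit, Try}.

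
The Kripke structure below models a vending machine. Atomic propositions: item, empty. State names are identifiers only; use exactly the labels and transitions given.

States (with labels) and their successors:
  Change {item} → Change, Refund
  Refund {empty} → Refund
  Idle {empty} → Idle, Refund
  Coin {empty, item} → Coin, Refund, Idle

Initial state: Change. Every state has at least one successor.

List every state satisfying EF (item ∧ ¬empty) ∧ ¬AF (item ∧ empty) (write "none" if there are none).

{Change}

States satisfying item ∧ ¬empty: {Change}.
States satisfying EF (item ∧ ¬empty): {Change}.
States satisfying item ∧ empty: {Coin}.
States satisfying AF (item ∧ empty): {Coin}.
States satisfying ¬AF (item ∧ empty): {Change, Refund, Idle}.
States satisfying EF (item ∧ ¬empty) ∧ ¬AF (item ∧ empty): {Change}.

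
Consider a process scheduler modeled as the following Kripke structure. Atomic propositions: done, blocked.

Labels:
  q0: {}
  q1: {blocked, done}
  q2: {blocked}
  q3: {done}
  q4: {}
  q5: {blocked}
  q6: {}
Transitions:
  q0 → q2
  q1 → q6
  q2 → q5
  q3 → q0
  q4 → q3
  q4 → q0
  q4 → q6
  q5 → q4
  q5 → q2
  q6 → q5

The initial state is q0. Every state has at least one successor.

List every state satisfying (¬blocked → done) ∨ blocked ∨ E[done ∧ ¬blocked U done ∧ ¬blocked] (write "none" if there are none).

States satisfying ¬blocked: {q0, q3, q4, q6}.
States satisfying ¬blocked → done: {q1, q2, q3, q5}.
States satisfying (¬blocked → done) ∨ blocked: {q1, q2, q3, q5}.
States satisfying done ∧ ¬blocked: {q3}.
States satisfying E[done ∧ ¬blocked U done ∧ ¬blocked]: {q3}.
States satisfying (¬blocked → done) ∨ blocked ∨ E[done ∧ ¬blocked U done ∧ ¬blocked]: {q1, q2, q3, q5}.

{q1, q2, q3, q5}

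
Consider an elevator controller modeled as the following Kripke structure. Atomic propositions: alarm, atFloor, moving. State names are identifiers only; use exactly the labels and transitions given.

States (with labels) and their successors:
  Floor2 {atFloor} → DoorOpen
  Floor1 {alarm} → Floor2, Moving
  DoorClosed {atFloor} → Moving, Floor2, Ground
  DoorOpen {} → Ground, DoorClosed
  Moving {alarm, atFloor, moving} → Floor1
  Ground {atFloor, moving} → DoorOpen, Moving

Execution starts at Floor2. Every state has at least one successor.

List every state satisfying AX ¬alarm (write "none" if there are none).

States satisfying ¬alarm: {Floor2, DoorClosed, DoorOpen, Ground}.
States satisfying AX ¬alarm: {Floor2, DoorOpen}.

{Floor2, DoorOpen}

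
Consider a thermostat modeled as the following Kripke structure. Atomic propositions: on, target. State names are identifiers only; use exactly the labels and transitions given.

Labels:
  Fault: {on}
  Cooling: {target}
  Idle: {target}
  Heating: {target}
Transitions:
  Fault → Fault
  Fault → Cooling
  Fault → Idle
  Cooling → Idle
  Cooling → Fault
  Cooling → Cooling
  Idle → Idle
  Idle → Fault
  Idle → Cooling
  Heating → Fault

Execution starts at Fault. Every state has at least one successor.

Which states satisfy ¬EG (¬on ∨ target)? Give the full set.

States satisfying ¬on ∨ target: {Cooling, Idle, Heating}.
States satisfying EG (¬on ∨ target): {Cooling, Idle}.
States satisfying ¬EG (¬on ∨ target): {Fault, Heating}.

{Fault, Heating}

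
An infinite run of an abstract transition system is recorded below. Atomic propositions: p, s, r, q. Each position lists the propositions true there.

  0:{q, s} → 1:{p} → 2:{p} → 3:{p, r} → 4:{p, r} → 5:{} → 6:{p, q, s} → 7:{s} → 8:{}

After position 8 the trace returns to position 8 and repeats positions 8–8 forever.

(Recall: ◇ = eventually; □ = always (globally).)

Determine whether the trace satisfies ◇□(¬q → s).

No

□(¬q → s) is false at every position 0..8, so it never becomes true and ◇□(¬q → s) fails.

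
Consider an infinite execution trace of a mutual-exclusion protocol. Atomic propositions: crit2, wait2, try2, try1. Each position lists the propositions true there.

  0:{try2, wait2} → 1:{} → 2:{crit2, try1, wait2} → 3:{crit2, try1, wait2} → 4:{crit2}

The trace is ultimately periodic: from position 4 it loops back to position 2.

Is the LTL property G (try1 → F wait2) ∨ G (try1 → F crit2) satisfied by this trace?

try1 → F wait2 holds at every position 0..4, and those are all positions ever visited, so G (try1 → F wait2) holds.
Positions where try1 holds: 2, 3.
Check F wait2 at each: 2→ok, 3→ok.
try1 → F crit2 holds at every position 0..4, and those are all positions ever visited, so G (try1 → F crit2) holds.
Positions where try1 holds: 2, 3.
Check F crit2 at each: 2→ok, 3→ok.
At position 0: G (try1 → F wait2) is true; G (try1 → F crit2) is true; so G (try1 → F wait2) ∨ G (try1 → F crit2) is true.

Yes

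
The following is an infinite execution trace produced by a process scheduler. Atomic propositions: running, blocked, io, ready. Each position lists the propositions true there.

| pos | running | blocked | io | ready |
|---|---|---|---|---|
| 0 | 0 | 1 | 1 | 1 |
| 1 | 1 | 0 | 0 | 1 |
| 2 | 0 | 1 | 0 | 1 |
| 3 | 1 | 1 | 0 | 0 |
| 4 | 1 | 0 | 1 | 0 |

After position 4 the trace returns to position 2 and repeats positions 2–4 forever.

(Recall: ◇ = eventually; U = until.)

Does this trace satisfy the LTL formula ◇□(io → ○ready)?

□(io → ○ready) holds at position 0, which is reachable from 0, so ◇□(io → ○ready) holds.

Satisfied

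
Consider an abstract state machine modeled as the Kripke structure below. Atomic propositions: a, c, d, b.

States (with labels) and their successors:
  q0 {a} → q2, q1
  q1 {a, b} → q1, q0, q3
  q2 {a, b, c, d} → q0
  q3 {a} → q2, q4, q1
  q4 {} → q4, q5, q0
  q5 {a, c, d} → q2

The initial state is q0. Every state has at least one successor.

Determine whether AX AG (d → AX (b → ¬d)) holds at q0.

States satisfying AG (d → AX (b → ¬d)): ∅.
States satisfying AX AG (d → AX (b → ¬d)): ∅.
q0 ∉ Sat(AX AG (d → AX (b → ¬d))).

Violated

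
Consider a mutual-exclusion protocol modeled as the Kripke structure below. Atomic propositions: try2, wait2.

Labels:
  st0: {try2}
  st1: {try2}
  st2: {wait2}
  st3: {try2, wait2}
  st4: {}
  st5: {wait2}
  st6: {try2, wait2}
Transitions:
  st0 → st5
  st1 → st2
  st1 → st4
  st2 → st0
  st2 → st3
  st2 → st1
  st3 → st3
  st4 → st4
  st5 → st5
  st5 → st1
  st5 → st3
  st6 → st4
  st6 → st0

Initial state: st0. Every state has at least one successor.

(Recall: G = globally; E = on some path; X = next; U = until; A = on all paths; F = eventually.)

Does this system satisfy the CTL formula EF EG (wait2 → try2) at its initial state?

States satisfying EG (wait2 → try2): {st1, st3, st4, st6}.
States satisfying EF EG (wait2 → try2): {st0, st1, st2, st3, st4, st5, st6}.
Some path from st0 reaches a state where EG (wait2 → try2) holds.
st0 ∈ Sat(EF EG (wait2 → try2)).

Yes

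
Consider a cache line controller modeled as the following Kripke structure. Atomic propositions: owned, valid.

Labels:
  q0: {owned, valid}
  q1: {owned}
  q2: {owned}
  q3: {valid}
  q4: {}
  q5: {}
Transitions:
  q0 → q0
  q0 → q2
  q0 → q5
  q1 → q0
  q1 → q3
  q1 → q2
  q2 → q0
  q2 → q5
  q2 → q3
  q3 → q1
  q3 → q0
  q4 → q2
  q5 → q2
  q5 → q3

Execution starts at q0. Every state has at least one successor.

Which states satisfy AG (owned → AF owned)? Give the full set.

{q0, q1, q2, q3, q4, q5}

States satisfying owned → AF owned: {q0, q1, q2, q3, q4, q5}.
States satisfying AG (owned → AF owned): {q0, q1, q2, q3, q4, q5}.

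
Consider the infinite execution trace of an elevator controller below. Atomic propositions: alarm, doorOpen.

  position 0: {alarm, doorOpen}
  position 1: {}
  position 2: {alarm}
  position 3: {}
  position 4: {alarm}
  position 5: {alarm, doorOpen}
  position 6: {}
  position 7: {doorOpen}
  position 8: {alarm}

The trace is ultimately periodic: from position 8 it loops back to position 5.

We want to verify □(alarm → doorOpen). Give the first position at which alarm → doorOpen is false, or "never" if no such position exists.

Check alarm → doorOpen at each position in order: 0 ✓, 1 ✓.
At position 2 the labels are {alarm}, so alarm → doorOpen is false there. This is the first violation.

2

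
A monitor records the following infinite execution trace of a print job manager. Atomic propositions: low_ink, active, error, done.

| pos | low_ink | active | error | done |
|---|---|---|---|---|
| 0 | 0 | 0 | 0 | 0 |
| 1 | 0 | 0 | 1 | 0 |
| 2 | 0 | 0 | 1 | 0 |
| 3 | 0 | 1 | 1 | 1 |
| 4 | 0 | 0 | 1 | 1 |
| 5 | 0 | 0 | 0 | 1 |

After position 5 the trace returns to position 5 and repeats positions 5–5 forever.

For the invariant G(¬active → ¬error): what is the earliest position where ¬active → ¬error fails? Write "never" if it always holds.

1

Check ¬active → ¬error at each position in order: 0 ✓.
At position 1 the labels are {error}, so ¬active → ¬error is false there. This is the first violation.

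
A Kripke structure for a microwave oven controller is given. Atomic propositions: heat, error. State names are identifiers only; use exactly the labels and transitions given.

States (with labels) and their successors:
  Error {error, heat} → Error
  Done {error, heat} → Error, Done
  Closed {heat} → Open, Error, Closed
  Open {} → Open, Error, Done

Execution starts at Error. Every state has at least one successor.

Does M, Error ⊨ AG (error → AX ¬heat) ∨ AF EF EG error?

Satisfied

States satisfying error → AX ¬heat: {Closed, Open}.
States satisfying AG (error → AX ¬heat): ∅.
States satisfying EF EG error: {Error, Done, Closed, Open}.
States satisfying AF EF EG error: {Error, Done, Closed, Open}.
States satisfying AG (error → AX ¬heat) ∨ AF EF EG error: {Error, Done, Closed, Open}.
Error ∈ Sat(AG (error → AX ¬heat) ∨ AF EF EG error).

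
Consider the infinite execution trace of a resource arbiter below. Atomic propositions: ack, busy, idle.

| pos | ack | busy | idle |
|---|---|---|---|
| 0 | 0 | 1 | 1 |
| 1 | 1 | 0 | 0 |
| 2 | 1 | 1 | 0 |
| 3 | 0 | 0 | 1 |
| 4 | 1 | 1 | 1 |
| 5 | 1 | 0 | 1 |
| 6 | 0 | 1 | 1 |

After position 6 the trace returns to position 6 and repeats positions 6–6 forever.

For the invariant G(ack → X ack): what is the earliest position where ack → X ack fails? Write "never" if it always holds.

2

Check ack → X ack at each position in order: 0 ✓, 1 ✓.
At position 2 the labels are {ack, busy} and the next position 3 has {idle}, so ack → X ack is false there. This is the first violation.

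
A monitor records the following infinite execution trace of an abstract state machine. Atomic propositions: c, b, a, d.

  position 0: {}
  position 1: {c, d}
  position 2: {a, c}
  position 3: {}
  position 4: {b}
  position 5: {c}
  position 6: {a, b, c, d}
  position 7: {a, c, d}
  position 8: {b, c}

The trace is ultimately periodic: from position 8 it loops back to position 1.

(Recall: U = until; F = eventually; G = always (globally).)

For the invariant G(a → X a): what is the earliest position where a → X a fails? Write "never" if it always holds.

2

Check a → X a at each position in order: 0 ✓, 1 ✓.
At position 2 the labels are {a, c} and the next position 3 has {}, so a → X a is false there. This is the first violation.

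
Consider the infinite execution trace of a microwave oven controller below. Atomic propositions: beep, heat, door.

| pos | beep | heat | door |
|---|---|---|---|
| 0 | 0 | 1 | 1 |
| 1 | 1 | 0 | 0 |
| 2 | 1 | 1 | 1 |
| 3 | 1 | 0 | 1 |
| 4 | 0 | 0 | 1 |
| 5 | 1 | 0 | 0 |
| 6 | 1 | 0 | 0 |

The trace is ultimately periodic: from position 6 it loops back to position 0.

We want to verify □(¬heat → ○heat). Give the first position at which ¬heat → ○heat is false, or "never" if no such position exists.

Check ¬heat → ○heat at each position in order: 0 ✓, 1 ✓, 2 ✓.
At position 3 the labels are {beep, door} and the next position 4 has {door}, so ¬heat → ○heat is false there. This is the first violation.

3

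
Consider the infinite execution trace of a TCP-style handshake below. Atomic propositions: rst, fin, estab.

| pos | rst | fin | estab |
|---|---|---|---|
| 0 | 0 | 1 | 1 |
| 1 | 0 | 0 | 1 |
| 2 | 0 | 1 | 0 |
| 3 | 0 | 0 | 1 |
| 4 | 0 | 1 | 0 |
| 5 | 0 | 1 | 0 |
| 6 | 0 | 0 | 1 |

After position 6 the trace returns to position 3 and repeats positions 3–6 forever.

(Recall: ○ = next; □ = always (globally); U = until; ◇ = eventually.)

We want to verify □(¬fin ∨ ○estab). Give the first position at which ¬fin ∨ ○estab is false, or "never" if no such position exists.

4

Check ¬fin ∨ ○estab at each position in order: 0 ✓, 1 ✓, 2 ✓, 3 ✓.
At position 4 the labels are {fin} and the next position 5 has {fin}, so ¬fin ∨ ○estab is false there. This is the first violation.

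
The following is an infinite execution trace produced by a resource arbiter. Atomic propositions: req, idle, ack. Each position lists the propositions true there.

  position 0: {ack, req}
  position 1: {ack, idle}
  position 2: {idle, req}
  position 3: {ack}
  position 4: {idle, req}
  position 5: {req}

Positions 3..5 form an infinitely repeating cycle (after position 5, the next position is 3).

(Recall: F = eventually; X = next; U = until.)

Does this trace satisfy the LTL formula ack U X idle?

Walking from position 0: X idle first holds at position 0, and ack holds at every earlier position along the way, so ack U X idle holds.

Yes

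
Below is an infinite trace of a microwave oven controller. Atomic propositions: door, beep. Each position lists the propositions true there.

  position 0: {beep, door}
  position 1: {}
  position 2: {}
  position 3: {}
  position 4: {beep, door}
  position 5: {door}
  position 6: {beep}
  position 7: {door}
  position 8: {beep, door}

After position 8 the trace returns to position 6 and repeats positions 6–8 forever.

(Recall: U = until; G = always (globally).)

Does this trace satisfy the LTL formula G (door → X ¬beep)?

door → X ¬beep must hold at every position from 0 onward. It fails at position 5, so G (door → X ¬beep) is false.
Positions where door holds: 0, 4, 5, 7, 8.
Check X ¬beep at each: 0→ok, 4→ok, 5→fails, 7→fails, 8→fails.

Violated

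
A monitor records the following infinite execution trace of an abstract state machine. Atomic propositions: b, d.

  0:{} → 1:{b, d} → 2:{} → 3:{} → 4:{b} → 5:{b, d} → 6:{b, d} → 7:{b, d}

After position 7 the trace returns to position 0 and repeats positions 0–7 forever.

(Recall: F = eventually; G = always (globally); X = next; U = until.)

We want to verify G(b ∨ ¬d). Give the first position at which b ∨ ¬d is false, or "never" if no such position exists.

never

b ∨ ¬d holds at every position 0..7, and those are all the positions the trace ever visits, so the invariant G(b ∨ ¬d) is never violated.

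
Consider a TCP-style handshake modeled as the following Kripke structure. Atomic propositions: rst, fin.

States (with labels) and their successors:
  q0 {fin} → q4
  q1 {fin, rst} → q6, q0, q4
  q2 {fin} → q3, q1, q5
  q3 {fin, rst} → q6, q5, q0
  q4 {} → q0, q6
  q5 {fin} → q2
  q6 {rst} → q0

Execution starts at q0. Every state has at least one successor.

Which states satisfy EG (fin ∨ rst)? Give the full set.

States satisfying fin ∨ rst: {q0, q1, q2, q3, q5, q6}.
States satisfying EG (fin ∨ rst): {q2, q3, q5}.

{q2, q3, q5}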